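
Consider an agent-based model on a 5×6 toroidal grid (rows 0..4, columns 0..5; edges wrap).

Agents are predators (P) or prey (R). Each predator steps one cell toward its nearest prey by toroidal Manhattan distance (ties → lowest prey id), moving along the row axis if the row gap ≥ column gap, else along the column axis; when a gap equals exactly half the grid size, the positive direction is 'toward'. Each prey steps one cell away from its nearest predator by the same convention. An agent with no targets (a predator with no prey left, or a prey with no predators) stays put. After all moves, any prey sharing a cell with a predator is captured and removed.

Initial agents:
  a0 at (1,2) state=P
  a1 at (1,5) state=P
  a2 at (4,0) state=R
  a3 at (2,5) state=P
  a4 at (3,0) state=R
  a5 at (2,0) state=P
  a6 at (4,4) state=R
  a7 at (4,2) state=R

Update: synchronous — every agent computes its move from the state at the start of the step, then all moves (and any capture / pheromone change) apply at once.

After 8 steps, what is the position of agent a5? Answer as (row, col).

(3, 1)

t=1: a0@(0,2):P a1@(0,5):P a2@(0,0):R a3@(3,5):P a4@(4,0):R a5@(3,0):P a6@(3,4):R a7@(3,2):R
t=2: a0@(0,1):P a1@(0,0):P a3@(3,4):P a5@(4,0):P a6@(3,3):R a7@(2,2):R
t=3: a0@(1,1):P a1@(1,0):P a3@(3,3):P a5@(4,1):P a6@(3,2):R a7@(3,2):R
t=4: a0@(2,1):P a1@(2,0):P a3@(3,2):P a5@(3,1):P
t=5: (unchanged — steady state)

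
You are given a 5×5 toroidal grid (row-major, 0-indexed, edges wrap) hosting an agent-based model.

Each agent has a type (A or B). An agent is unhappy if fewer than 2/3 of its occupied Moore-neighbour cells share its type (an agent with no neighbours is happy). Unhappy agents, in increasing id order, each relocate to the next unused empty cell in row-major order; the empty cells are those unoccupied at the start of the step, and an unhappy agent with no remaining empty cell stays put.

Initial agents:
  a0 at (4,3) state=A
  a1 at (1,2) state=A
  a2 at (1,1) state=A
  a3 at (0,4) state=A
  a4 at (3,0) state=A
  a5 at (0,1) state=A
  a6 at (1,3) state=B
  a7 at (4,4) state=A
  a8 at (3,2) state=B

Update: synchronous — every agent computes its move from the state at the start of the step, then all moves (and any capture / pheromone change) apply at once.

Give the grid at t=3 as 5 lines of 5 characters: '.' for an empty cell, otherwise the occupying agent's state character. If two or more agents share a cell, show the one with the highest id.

t=1: a0@(4,3):A a1@(1,2):A a2@(1,1):A a3@(0,4):A a4@(3,0):A a5@(0,1):A a6@(0,0):B a7@(4,4):A a8@(0,2):B
t=2: a0@(4,3):A a1@(1,2):A a2@(0,3):A a3@(0,4):A a4@(3,0):A a5@(1,0):A a6@(1,3):B a7@(4,4):A a8@(1,4):B
t=3: a0@(4,3):A a1@(0,0):A a2@(0,3):A a3@(0,4):A a4@(3,0):A a5@(0,1):A a6@(0,2):B a7@(4,4):A a8@(1,1):B

AABAA
.B...
.....
A....
...AA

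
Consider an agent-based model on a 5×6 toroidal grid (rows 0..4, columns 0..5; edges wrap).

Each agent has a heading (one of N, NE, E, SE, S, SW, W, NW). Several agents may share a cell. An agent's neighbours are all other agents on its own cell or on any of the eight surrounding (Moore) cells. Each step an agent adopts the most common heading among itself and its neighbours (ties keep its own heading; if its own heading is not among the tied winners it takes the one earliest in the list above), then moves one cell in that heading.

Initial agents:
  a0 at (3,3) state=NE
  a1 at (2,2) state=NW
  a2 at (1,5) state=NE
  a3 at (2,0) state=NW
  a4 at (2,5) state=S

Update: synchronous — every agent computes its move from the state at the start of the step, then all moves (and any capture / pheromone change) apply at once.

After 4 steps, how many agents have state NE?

t=1: a0@(2,4):NE a1@(1,1):NW a2@(0,0):NE a3@(1,5):NW a4@(3,5):S
t=2: a0@(1,5):NE a1@(0,0):NW a2@(4,5):NW a3@(0,0):NE a4@(4,5):S
t=3: a0@(0,0):NE a1@(4,5):NW a2@(3,4):NW a3@(4,1):NE a4@(3,4):NW
t=4: a0@(4,1):NE a1@(3,4):NW a2@(2,3):NW a3@(3,2):NE a4@(2,3):NW

2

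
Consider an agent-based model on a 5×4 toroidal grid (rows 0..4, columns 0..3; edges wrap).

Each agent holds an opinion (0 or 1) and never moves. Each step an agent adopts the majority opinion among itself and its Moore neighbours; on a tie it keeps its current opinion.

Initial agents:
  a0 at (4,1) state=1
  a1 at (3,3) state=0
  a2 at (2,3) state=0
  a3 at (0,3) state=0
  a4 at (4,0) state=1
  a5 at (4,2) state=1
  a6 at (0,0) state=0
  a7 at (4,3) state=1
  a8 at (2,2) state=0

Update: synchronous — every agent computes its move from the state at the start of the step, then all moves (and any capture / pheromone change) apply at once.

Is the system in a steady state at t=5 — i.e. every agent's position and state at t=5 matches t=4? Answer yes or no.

yes

t=1: a0@(4,1):1 a1@(3,3):0 a2@(2,3):0 a3@(0,3):1 a4@(4,0):1 a5@(4,2):1 a6@(0,0):1 a7@(4,3):1 a8@(2,2):0
t=2: (unchanged — steady state)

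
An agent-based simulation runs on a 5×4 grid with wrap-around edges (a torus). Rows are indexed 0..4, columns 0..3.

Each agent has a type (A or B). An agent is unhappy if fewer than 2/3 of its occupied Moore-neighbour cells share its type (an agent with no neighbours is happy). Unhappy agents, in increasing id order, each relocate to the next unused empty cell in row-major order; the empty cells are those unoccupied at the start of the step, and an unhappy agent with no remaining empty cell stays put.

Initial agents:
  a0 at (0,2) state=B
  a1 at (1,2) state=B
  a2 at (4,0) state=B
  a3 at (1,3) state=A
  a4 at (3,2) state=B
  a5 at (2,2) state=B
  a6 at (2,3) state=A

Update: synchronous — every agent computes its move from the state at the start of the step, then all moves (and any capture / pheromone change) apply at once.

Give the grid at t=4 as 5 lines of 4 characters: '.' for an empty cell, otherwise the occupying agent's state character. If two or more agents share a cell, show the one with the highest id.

BBA.
.BBA
....
....
B...

t=1: a0@(0,0):B a1@(0,1):B a2@(4,0):B a3@(0,3):A a4@(1,0):B a5@(1,1):B a6@(2,0):A
t=2: a0@(0,0):B a1@(0,1):B a2@(4,0):B a3@(0,2):A a4@(1,2):B a5@(1,1):B a6@(1,3):A
t=3: a0@(0,0):B a1@(0,1):B a2@(4,0):B a3@(0,3):A a4@(1,0):B a5@(1,1):B a6@(2,0):A
t=4: a0@(0,0):B a1@(0,1):B a2@(4,0):B a3@(0,2):A a4@(1,2):B a5@(1,1):B a6@(1,3):A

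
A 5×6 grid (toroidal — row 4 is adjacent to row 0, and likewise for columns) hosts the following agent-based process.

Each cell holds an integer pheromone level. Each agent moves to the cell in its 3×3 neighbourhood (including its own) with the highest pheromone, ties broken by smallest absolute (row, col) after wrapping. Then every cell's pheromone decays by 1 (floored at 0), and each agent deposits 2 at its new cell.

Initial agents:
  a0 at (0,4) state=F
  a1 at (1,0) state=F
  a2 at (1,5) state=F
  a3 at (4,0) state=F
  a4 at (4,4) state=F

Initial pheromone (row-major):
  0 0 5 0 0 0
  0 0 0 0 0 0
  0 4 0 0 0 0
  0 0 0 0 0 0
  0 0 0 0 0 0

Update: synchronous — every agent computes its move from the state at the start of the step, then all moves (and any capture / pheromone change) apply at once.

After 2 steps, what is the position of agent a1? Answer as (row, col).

(2, 1)

t=1: a0@(0,3) a1@(2,1) a2@(0,0) a3@(0,0) a4@(0,3) | pheromone: 4 0 4 4 0 0 / 0 0 0 0 0 0 / 0 5 0 0 0 0 / 0 0 0 0 0 0 / 0 0 0 0 0 0
t=2: a0@(0,2) a1@(2,1) a2@(0,0) a3@(0,0) a4@(0,2) | pheromone: 7 0 7 3 0 0 / 0 0 0 0 0 0 / 0 6 0 0 0 0 / 0 0 0 0 0 0 / 0 0 0 0 0 0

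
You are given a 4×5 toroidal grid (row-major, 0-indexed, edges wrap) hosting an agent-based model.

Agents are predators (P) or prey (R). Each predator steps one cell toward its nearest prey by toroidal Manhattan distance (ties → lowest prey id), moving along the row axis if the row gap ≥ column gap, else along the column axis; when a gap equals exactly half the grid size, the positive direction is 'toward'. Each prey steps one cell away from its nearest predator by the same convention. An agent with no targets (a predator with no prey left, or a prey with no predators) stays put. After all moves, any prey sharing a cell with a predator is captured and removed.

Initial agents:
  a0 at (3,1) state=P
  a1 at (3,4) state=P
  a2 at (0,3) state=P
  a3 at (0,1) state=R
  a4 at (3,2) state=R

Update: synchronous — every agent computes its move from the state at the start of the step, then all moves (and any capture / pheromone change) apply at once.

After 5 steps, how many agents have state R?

1

t=1: a0@(0,1):P a1@(3,3):P a2@(0,2):P a3@(1,1):R
t=2: a0@(1,1):P a1@(0,3):P a2@(1,2):P a3@(2,1):R
t=3: a0@(2,1):P a1@(1,3):P a2@(2,2):P a3@(3,1):R
t=4: a0@(3,1):P a1@(2,3):P a2@(3,2):P a3@(0,1):R
t=5: a0@(0,1):P a1@(3,3):P a2@(0,2):P a3@(1,1):R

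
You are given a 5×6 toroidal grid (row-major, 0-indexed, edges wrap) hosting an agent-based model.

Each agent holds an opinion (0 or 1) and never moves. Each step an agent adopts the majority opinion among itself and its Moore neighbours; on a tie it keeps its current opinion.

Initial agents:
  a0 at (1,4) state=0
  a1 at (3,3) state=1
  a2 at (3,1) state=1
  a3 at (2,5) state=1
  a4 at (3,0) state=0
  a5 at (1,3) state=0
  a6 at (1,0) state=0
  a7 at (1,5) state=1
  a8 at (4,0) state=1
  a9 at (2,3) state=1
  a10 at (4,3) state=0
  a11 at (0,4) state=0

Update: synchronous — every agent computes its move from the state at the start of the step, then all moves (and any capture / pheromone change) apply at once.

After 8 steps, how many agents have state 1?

5

t=1: a0@(1,4):0 a1@(3,3):1 a2@(3,1):1 a3@(2,5):0 a4@(3,0):1 a5@(1,3):0 a6@(1,0):1 a7@(1,5):0 a8@(4,0):1 a9@(2,3):1 a10@(4,3):0 a11@(0,4):0
t=2: a0@(1,4):0 a1@(3,3):1 a2@(3,1):1 a3@(2,5):0 a4@(3,0):1 a5@(1,3):0 a6@(1,0):0 a7@(1,5):0 a8@(4,0):1 a9@(2,3):1 a10@(4,3):0 a11@(0,4):0
t=3: (unchanged — steady state)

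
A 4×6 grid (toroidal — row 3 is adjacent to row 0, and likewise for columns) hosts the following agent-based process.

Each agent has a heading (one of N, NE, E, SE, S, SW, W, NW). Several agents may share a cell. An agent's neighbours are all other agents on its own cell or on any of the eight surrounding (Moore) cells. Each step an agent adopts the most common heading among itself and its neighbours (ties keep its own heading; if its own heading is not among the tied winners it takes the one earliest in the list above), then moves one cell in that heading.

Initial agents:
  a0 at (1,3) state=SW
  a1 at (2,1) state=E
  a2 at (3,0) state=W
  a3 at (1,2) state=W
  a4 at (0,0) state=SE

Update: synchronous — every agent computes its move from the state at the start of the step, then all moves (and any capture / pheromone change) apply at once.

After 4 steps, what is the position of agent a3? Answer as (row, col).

(1, 4)

t=1: a0@(2,2):SW a1@(2,0):W a2@(3,5):W a3@(1,1):W a4@(1,1):SE
t=2: a0@(3,1):SW a1@(2,5):W a2@(3,4):W a3@(1,0):W a4@(1,0):W
t=3: a0@(0,0):SW a1@(2,4):W a2@(3,3):W a3@(1,5):W a4@(1,5):W
t=4: a0@(0,5):W a1@(2,3):W a2@(3,2):W a3@(1,4):W a4@(1,4):W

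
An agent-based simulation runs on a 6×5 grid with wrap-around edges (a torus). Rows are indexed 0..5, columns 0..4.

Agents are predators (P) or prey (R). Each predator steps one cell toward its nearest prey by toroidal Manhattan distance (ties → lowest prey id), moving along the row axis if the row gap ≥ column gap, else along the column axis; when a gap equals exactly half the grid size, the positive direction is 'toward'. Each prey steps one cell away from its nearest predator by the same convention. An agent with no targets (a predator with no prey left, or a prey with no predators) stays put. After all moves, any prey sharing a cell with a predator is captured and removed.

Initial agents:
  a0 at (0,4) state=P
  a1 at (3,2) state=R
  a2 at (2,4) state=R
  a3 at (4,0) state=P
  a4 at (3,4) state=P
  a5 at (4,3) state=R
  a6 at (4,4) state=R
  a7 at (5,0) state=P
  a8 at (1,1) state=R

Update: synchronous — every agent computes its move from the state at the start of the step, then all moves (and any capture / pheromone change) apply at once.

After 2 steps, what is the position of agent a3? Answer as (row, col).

t=1: a0@(1,4):P a1@(3,1):R a3@(4,4):P a4@(2,4):P a5@(4,2):R a6@(4,3):R a7@(4,0):P a8@(1,2):R
t=2: a0@(1,3):P a1@(2,1):R a3@(4,3):P a4@(2,0):P a5@(4,1):R a6@(4,2):R a7@(3,0):P a8@(1,1):R

(4, 3)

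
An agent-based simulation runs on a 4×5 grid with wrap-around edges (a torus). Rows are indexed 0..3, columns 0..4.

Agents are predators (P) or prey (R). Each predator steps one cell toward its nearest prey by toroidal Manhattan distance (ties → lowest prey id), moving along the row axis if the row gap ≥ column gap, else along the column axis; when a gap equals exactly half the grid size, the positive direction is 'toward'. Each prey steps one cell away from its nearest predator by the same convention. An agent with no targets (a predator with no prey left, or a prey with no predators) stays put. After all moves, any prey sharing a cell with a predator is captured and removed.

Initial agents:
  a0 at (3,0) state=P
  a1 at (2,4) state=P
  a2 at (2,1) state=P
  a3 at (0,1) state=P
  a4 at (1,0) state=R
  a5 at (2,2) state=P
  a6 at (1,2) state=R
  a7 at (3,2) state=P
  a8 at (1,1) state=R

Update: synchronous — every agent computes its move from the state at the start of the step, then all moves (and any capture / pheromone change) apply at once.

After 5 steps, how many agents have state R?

t=1: a0@(0,0):P a1@(1,4):P a2@(1,1):P a3@(1,1):P a5@(1,2):P a7@(0,2):P a8@(0,1):R
t=2: a0@(0,1):P a1@(1,0):P a2@(0,1):P a3@(0,1):P a5@(0,2):P a7@(0,1):P
t=3: (unchanged — steady state)

0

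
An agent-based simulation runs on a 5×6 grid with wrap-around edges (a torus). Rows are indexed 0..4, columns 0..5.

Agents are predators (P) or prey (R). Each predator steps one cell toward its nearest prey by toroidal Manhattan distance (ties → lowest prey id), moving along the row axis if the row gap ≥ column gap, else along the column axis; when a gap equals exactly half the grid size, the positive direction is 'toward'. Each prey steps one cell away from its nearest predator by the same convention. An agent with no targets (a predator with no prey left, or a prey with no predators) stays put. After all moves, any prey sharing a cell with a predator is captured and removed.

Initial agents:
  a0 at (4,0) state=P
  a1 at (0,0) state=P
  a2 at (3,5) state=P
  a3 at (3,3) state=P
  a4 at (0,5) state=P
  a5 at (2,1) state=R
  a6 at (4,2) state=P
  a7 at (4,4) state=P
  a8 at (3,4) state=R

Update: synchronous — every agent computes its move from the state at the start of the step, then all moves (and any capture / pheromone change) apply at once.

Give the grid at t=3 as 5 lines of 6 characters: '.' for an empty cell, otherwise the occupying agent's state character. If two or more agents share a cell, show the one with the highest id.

......
..PR..
.P....
.RP...
...P..

t=1: a0@(3,0):P a1@(1,0):P a2@(3,4):P a3@(3,4):P a4@(4,5):P a5@(1,1):R a6@(3,2):P a7@(3,4):P a8@(3,3):R
t=2: a0@(2,0):P a1@(1,1):P a2@(3,3):P a3@(3,3):P a4@(4,4):P a5@(1,2):R a6@(3,3):P a7@(3,3):P a8@(3,2):R
t=3: a0@(2,1):P a1@(1,2):P a2@(3,2):P a3@(3,2):P a4@(4,3):P a5@(1,3):R a6@(3,2):P a7@(3,2):P a8@(3,1):R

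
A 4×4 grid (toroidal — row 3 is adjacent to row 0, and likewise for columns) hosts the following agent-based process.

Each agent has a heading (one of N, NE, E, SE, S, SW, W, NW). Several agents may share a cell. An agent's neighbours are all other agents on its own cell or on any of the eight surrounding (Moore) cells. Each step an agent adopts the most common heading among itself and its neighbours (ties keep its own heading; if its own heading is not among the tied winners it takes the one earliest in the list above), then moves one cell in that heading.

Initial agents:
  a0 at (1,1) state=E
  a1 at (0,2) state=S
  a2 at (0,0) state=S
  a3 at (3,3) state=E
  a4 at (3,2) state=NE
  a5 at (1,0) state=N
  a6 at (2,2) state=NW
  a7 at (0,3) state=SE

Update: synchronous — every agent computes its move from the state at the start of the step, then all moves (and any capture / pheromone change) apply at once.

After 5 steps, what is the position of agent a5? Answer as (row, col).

(1, 3)

t=1: a0@(2,1):S a1@(0,3):E a2@(0,1):E a3@(0,3):S a4@(2,3):NE a5@(0,0):N a6@(2,3):E a7@(1,3):S
t=2: a0@(3,1):S a1@(1,3):S a2@(0,2):E a3@(1,3):S a4@(1,0):NE a5@(0,1):E a6@(2,0):E a7@(2,3):S
t=3: a0@(3,2):E a1@(2,3):S a2@(1,2):S a3@(2,3):S a4@(2,0):S a5@(0,2):E a6@(3,0):S a7@(3,3):S
t=4: a0@(0,2):S a1@(3,3):S a2@(2,2):S a3@(3,3):S a4@(3,0):S a5@(0,3):E a6@(0,0):S a7@(0,3):S
t=5: a0@(1,2):S a1@(0,3):S a2@(3,2):S a3@(0,3):S a4@(0,0):S a5@(1,3):S a6@(1,0):S a7@(1,3):S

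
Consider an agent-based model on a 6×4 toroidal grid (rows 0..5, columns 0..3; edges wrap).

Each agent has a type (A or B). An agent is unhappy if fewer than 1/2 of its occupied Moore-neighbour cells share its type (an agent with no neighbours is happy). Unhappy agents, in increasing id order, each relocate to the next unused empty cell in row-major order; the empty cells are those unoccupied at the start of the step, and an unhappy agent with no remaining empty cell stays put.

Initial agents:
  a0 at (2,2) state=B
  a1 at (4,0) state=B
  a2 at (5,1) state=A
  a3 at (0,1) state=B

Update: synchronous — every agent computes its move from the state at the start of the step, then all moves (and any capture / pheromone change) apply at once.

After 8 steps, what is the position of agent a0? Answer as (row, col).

(2, 2)

t=1: a0@(2,2):B a1@(0,0):B a2@(0,2):A a3@(0,3):B
t=2: a0@(2,2):B a1@(0,0):B a2@(0,1):A a3@(0,3):B
t=3: a0@(2,2):B a1@(0,0):B a2@(0,2):A a3@(0,3):B
t=4: a0@(2,2):B a1@(0,0):B a2@(0,1):A a3@(0,3):B
t=5: a0@(2,2):B a1@(0,0):B a2@(0,2):A a3@(0,3):B
t=6: a0@(2,2):B a1@(0,0):B a2@(0,1):A a3@(0,3):B
t=7: a0@(2,2):B a1@(0,0):B a2@(0,2):A a3@(0,3):B
t=8: a0@(2,2):B a1@(0,0):B a2@(0,1):A a3@(0,3):B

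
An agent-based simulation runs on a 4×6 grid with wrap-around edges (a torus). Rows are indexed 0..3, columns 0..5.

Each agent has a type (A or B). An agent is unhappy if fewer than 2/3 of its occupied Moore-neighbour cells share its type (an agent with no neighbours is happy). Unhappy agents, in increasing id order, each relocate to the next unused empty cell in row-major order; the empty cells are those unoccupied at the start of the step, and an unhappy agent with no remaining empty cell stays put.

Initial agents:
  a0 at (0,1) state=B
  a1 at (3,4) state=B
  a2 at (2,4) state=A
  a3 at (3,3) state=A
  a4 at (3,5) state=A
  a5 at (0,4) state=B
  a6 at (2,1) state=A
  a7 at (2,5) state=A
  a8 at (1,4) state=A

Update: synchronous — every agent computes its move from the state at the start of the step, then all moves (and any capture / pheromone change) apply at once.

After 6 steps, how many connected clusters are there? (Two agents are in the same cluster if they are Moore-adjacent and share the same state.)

3

t=1: a0@(0,1):B a1@(0,0):B a2@(2,4):A a3@(0,2):A a4@(0,3):A a5@(0,5):B a6@(2,1):A a7@(2,5):A a8@(1,4):A
t=2: a0@(0,4):B a1@(0,0):B a2@(2,4):A a3@(1,0):A a4@(0,3):A a5@(1,1):B a6@(2,1):A a7@(2,5):A a8@(1,4):A
t=3: a0@(0,1):B a1@(0,2):B a2@(2,4):A a3@(0,5):A a4@(1,2):A a5@(1,3):B a6@(1,5):A a7@(2,5):A a8@(1,4):A
t=4: a0@(0,0):B a1@(0,2):B a2@(2,4):A a3@(0,5):A a4@(0,3):A a5@(0,4):B a6@(1,5):A a7@(2,5):A a8@(1,4):A
t=5: a0@(0,1):B a1@(1,0):B a2@(2,4):A a3@(1,1):A a4@(1,2):A a5@(1,3):B a6@(1,5):A a7@(2,5):A a8@(1,4):A
t=6: a0@(0,0):B a1@(0,2):B a2@(2,4):A a3@(0,3):A a4@(0,4):A a5@(0,5):B a6@(1,5):A a7@(2,5):A a8@(1,4):A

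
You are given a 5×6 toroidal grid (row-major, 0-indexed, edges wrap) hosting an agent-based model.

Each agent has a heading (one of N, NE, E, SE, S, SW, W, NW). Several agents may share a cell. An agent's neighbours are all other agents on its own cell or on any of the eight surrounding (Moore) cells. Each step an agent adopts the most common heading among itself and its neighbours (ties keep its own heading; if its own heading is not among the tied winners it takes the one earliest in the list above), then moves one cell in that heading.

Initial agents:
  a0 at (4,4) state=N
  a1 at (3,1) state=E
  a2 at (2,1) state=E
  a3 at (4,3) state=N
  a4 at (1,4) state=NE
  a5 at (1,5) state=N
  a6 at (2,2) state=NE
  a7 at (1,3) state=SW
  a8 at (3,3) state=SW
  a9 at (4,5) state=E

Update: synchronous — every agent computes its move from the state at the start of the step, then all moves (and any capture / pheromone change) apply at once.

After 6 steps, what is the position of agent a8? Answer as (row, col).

(2, 3)

t=1: a0@(3,4):N a1@(3,2):E a2@(2,2):E a3@(3,3):N a4@(0,5):NE a5@(0,5):N a6@(2,3):E a7@(0,4):NE a8@(2,3):N a9@(4,0):E
t=2: a0@(2,4):N a1@(3,3):E a2@(2,3):E a3@(2,3):N a4@(4,0):NE a5@(4,0):NE a6@(2,4):E a7@(4,5):NE a8@(1,3):N a9@(4,1):E
t=3: a0@(1,4):N a1@(3,4):E a2@(2,4):E a3@(1,3):N a4@(3,1):NE a5@(3,1):NE a6@(2,5):E a7@(3,0):NE a8@(0,3):N a9@(3,2):NE
t=4: a0@(0,4):N a1@(3,5):E a2@(2,5):E a3@(0,3):N a4@(2,2):NE a5@(2,2):NE a6@(2,0):E a7@(2,1):NE a8@(4,3):N a9@(2,3):NE
t=5: a0@(4,4):N a1@(3,0):E a2@(2,0):E a3@(4,3):N a4@(1,3):NE a5@(1,3):NE a6@(2,1):E a7@(1,2):NE a8@(3,3):N a9@(1,4):NE
t=6: a0@(3,4):N a1@(3,1):E a2@(2,1):E a3@(3,3):N a4@(0,4):NE a5@(0,4):NE a6@(2,2):E a7@(0,3):NE a8@(2,3):N a9@(0,5):NE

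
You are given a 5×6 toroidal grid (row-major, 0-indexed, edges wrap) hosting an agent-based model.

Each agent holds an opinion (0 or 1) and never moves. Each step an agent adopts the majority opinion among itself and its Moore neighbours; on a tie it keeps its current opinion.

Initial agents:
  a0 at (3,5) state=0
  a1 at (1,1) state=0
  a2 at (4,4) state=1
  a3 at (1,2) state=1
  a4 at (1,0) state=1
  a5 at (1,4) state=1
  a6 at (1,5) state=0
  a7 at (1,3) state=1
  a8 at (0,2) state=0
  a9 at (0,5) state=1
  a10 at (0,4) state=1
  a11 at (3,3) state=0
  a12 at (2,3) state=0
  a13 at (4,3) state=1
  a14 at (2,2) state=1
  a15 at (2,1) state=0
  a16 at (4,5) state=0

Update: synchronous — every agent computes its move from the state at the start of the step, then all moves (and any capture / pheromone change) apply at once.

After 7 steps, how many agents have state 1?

17

t=1: a0@(3,5):0 a1@(1,1):0 a2@(4,4):1 a3@(1,2):0 a4@(1,0):0 a5@(1,4):1 a6@(1,5):1 a7@(1,3):1 a8@(0,2):1 a9@(0,5):1 a10@(0,4):1 a11@(3,3):1 a12@(2,3):1 a13@(4,3):1 a14@(2,2):0 a15@(2,1):1 a16@(4,5):1
t=2: a0@(3,5):1 a1@(1,1):0 a2@(4,4):1 a3@(1,2):1 a4@(1,0):1 a5@(1,4):1 a6@(1,5):1 a7@(1,3):1 a8@(0,2):1 a9@(0,5):1 a10@(0,4):1 a11@(3,3):1 a12@(2,3):1 a13@(4,3):1 a14@(2,2):1 a15@(2,1):0 a16@(4,5):1
t=3: a0@(3,5):1 a1@(1,1):1 a2@(4,4):1 a3@(1,2):1 a4@(1,0):1 a5@(1,4):1 a6@(1,5):1 a7@(1,3):1 a8@(0,2):1 a9@(0,5):1 a10@(0,4):1 a11@(3,3):1 a12@(2,3):1 a13@(4,3):1 a14@(2,2):1 a15@(2,1):1 a16@(4,5):1
t=4: (unchanged — steady state)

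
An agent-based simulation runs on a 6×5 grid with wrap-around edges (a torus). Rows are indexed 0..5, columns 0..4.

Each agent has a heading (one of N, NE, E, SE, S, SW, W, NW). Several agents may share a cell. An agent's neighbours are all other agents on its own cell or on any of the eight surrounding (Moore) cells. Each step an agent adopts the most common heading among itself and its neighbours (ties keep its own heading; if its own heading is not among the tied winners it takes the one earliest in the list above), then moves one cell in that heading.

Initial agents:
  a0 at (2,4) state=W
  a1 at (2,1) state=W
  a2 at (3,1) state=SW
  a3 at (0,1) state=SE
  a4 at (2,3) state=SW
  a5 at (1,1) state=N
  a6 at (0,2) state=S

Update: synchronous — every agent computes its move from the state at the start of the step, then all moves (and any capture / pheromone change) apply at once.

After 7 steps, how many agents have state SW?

1

t=1: a0@(2,3):W a1@(2,0):W a2@(4,0):SW a3@(1,2):SE a4@(3,2):SW a5@(0,1):N a6@(1,2):S
t=2: a0@(2,2):W a1@(2,4):W a2@(5,4):SW a3@(2,3):SE a4@(4,1):SW a5@(5,1):N a6@(2,2):S
t=3: a0@(2,1):W a1@(2,3):W a2@(0,3):SW a3@(2,2):W a4@(5,0):SW a5@(4,1):N a6@(3,2):S
t=4: a0@(2,0):W a1@(2,2):W a2@(1,2):SW a3@(2,1):W a4@(0,4):SW a5@(3,1):N a6@(3,1):W
t=5: a0@(2,4):W a1@(2,1):W a2@(1,1):W a3@(2,0):W a4@(1,3):SW a5@(3,0):W a6@(3,0):W
t=6: a0@(2,3):W a1@(2,0):W a2@(1,0):W a3@(2,4):W a4@(2,2):SW a5@(3,4):W a6@(3,4):W
t=7: a0@(2,2):W a1@(2,4):W a2@(1,4):W a3@(2,3):W a4@(3,1):SW a5@(3,3):W a6@(3,3):W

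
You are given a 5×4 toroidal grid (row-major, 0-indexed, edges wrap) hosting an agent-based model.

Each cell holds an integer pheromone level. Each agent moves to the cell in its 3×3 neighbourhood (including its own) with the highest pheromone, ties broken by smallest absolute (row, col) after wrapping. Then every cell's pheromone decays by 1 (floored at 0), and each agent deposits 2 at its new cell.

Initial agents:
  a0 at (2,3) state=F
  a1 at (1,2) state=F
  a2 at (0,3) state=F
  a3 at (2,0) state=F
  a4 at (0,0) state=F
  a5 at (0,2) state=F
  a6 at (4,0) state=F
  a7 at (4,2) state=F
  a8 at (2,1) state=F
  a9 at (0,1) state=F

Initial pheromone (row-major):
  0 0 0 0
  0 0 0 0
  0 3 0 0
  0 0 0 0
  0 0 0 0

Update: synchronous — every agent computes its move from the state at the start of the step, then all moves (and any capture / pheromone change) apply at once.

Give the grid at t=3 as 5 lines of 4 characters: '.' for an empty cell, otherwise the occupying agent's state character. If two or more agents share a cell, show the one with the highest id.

t=1: a0@(1,0) a1@(2,1) a2@(0,0) a3@(2,1) a4@(0,0) a5@(0,1) a6@(0,0) a7@(0,1) a8@(2,1) a9@(0,0) | pheromone: 8 4 0 0 / 2 0 0 0 / 0 8 0 0 / 0 0 0 0 / 0 0 0 0
t=2: a0@(0,0) a1@(2,1) a2@(0,0) a3@(2,1) a4@(0,0) a5@(0,0) a6@(0,0) a7@(0,0) a8@(2,1) a9@(0,0) | pheromone: 21 3 0 0 / 1 0 0 0 / 0 13 0 0 / 0 0 0 0 / 0 0 0 0
t=3: a0@(0,0) a1@(2,1) a2@(0,0) a3@(2,1) a4@(0,0) a5@(0,0) a6@(0,0) a7@(0,0) a8@(2,1) a9@(0,0) | pheromone: 34 2 0 0 / 0 0 0 0 / 0 18 0 0 / 0 0 0 0 / 0 0 0 0

F...
....
.F..
....
....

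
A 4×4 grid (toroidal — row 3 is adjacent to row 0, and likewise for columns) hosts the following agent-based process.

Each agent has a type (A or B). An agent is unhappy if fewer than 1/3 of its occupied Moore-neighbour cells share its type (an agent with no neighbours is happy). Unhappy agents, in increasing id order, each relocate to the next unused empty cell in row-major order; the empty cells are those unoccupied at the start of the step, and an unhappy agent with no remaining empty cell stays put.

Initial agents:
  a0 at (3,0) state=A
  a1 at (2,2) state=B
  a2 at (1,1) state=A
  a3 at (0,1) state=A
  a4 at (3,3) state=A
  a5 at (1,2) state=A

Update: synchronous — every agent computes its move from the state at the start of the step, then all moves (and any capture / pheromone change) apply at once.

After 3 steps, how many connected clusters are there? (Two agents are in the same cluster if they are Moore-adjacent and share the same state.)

t=1: a0@(3,0):A a1@(0,0):B a2@(1,1):A a3@(0,1):A a4@(3,3):A a5@(1,2):A
t=2: a0@(3,0):A a1@(0,2):B a2@(1,1):A a3@(0,1):A a4@(3,3):A a5@(1,2):A
t=3: a0@(3,0):A a1@(0,0):B a2@(1,1):A a3@(0,1):A a4@(3,3):A a5@(1,2):A

2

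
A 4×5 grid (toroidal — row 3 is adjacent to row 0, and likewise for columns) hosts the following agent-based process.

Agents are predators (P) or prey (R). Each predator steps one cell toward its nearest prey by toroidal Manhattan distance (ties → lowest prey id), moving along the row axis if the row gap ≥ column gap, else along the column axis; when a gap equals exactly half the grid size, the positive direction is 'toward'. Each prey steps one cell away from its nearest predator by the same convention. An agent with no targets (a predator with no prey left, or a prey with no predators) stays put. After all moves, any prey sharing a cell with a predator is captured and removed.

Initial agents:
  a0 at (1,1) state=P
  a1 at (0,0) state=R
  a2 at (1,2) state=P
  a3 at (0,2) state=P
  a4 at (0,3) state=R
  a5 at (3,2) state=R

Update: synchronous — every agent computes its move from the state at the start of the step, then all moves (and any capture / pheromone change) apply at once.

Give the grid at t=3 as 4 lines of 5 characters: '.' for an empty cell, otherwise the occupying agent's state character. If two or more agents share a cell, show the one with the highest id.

PR..P
R....
.PR..
.....

t=1: a0@(0,1):P a1@(3,0):R a2@(0,2):P a3@(0,3):P a4@(0,4):R a5@(2,2):R
t=2: a0@(3,1):P a1@(2,0):R a2@(0,3):P a3@(0,4):P a4@(0,0):R a5@(1,2):R
t=3: a0@(2,1):P a1@(1,0):R a2@(0,4):P a3@(0,0):P a4@(0,1):R a5@(2,2):R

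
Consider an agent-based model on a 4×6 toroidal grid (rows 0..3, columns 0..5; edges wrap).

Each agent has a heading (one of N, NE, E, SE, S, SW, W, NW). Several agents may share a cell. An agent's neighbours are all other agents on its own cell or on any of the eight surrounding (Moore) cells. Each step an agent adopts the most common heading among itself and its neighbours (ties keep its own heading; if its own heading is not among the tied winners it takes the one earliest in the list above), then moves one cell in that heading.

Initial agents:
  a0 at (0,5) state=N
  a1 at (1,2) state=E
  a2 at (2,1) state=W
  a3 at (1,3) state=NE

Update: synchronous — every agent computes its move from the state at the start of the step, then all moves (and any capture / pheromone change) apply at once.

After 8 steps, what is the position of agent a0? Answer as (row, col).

t=1: a0@(3,5):N a1@(1,3):E a2@(2,0):W a3@(0,4):NE
t=2: a0@(2,5):N a1@(1,4):E a2@(2,5):W a3@(3,5):NE
t=3: a0@(1,5):N a1@(1,5):E a2@(2,4):W a3@(2,0):NE
t=4: a0@(0,5):N a1@(1,0):E a2@(2,3):W a3@(1,1):NE
t=5: a0@(3,5):N a1@(1,1):E a2@(2,2):W a3@(0,2):NE
t=6: a0@(2,5):N a1@(1,2):E a2@(2,1):W a3@(3,3):NE
t=7: a0@(1,5):N a1@(1,3):E a2@(2,0):W a3@(2,4):NE
t=8: a0@(0,5):N a1@(1,4):E a2@(2,5):W a3@(1,5):NE

(0, 5)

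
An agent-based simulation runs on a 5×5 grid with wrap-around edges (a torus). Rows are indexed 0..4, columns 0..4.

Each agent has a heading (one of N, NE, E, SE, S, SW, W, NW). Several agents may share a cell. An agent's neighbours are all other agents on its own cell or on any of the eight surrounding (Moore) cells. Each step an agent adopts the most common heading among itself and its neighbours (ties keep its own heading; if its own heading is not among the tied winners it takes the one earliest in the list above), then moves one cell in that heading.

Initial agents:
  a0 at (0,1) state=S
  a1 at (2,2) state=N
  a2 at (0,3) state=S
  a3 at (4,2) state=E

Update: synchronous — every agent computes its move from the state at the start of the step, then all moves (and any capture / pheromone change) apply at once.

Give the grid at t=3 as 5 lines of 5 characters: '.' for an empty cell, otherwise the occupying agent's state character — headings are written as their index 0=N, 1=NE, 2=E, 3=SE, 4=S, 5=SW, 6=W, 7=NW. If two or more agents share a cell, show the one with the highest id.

t=1: a0@(1,1):S a1@(1,2):N a2@(1,3):S a3@(0,2):S
t=2: a0@(2,1):S a1@(2,2):S a2@(2,3):S a3@(1,2):S
t=3: a0@(3,1):S a1@(3,2):S a2@(3,3):S a3@(2,2):S

.....
.....
..4..
.444.
.....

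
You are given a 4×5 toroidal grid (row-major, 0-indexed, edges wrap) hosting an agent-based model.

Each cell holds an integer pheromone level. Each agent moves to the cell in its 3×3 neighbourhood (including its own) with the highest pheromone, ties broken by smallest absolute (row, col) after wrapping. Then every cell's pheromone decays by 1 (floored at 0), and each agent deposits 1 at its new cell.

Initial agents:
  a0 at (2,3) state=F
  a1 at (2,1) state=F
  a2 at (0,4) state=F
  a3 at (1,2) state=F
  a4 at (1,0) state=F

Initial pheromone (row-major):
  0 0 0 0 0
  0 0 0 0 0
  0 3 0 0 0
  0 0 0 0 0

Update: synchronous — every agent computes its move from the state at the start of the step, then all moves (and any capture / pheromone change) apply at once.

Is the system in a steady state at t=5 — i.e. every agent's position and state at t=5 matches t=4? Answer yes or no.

yes

t=1: a0@(1,2) a1@(2,1) a2@(0,0) a3@(2,1) a4@(2,1) | pheromone: 1 0 0 0 0 / 0 0 1 0 0 / 0 5 0 0 0 / 0 0 0 0 0
t=2: a0@(2,1) a1@(2,1) a2@(0,0) a3@(2,1) a4@(2,1) | pheromone: 1 0 0 0 0 / 0 0 0 0 0 / 0 8 0 0 0 / 0 0 0 0 0
t=3: a0@(2,1) a1@(2,1) a2@(0,0) a3@(2,1) a4@(2,1) | pheromone: 1 0 0 0 0 / 0 0 0 0 0 / 0 11 0 0 0 / 0 0 0 0 0
t=4: a0@(2,1) a1@(2,1) a2@(0,0) a3@(2,1) a4@(2,1) | pheromone: 1 0 0 0 0 / 0 0 0 0 0 / 0 14 0 0 0 / 0 0 0 0 0
t=5: a0@(2,1) a1@(2,1) a2@(0,0) a3@(2,1) a4@(2,1) | pheromone: 1 0 0 0 0 / 0 0 0 0 0 / 0 17 0 0 0 / 0 0 0 0 0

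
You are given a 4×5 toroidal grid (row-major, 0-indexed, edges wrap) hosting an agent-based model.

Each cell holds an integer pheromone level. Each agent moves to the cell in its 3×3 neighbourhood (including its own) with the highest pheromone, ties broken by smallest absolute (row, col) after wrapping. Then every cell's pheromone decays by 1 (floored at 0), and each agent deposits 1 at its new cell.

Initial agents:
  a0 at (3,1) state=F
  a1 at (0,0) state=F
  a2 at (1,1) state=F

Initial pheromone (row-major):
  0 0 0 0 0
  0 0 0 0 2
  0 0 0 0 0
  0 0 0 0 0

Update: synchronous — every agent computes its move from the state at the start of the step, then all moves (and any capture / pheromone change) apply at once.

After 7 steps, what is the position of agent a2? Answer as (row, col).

t=1: a0@(0,0) a1@(1,4) a2@(0,0) | pheromone: 2 0 0 0 0 / 0 0 0 0 2 / 0 0 0 0 0 / 0 0 0 0 0
t=2: a0@(0,0) a1@(0,0) a2@(0,0) | pheromone: 4 0 0 0 0 / 0 0 0 0 1 / 0 0 0 0 0 / 0 0 0 0 0
t=3: a0@(0,0) a1@(0,0) a2@(0,0) | pheromone: 6 0 0 0 0 / 0 0 0 0 0 / 0 0 0 0 0 / 0 0 0 0 0
t=4: a0@(0,0) a1@(0,0) a2@(0,0) | pheromone: 8 0 0 0 0 / 0 0 0 0 0 / 0 0 0 0 0 / 0 0 0 0 0
t=5: a0@(0,0) a1@(0,0) a2@(0,0) | pheromone: 10 0 0 0 0 / 0 0 0 0 0 / 0 0 0 0 0 / 0 0 0 0 0
t=6: a0@(0,0) a1@(0,0) a2@(0,0) | pheromone: 12 0 0 0 0 / 0 0 0 0 0 / 0 0 0 0 0 / 0 0 0 0 0
t=7: a0@(0,0) a1@(0,0) a2@(0,0) | pheromone: 14 0 0 0 0 / 0 0 0 0 0 / 0 0 0 0 0 / 0 0 0 0 0

(0, 0)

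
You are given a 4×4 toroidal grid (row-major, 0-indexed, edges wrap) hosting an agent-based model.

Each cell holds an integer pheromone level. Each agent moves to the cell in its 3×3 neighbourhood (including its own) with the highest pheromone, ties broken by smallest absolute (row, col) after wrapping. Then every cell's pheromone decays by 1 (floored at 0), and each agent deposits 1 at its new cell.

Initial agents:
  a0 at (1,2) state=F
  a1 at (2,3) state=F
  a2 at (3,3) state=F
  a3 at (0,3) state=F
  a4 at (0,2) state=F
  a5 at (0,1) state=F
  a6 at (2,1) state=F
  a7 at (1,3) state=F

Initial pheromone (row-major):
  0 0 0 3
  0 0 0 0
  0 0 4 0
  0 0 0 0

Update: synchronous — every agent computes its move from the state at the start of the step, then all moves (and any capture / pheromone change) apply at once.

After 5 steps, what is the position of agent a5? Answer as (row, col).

(0, 3)

t=1: a0@(2,2) a1@(2,2) a2@(2,2) a3@(0,3) a4@(0,3) a5@(0,0) a6@(2,2) a7@(2,2) | pheromone: 1 0 0 4 / 0 0 0 0 / 0 0 8 0 / 0 0 0 0
t=2: a0@(2,2) a1@(2,2) a2@(2,2) a3@(0,3) a4@(0,3) a5@(0,3) a6@(2,2) a7@(2,2) | pheromone: 0 0 0 6 / 0 0 0 0 / 0 0 12 0 / 0 0 0 0
t=3: a0@(2,2) a1@(2,2) a2@(2,2) a3@(0,3) a4@(0,3) a5@(0,3) a6@(2,2) a7@(2,2) | pheromone: 0 0 0 8 / 0 0 0 0 / 0 0 16 0 / 0 0 0 0
t=4: a0@(2,2) a1@(2,2) a2@(2,2) a3@(0,3) a4@(0,3) a5@(0,3) a6@(2,2) a7@(2,2) | pheromone: 0 0 0 10 / 0 0 0 0 / 0 0 20 0 / 0 0 0 0
t=5: a0@(2,2) a1@(2,2) a2@(2,2) a3@(0,3) a4@(0,3) a5@(0,3) a6@(2,2) a7@(2,2) | pheromone: 0 0 0 12 / 0 0 0 0 / 0 0 24 0 / 0 0 0 0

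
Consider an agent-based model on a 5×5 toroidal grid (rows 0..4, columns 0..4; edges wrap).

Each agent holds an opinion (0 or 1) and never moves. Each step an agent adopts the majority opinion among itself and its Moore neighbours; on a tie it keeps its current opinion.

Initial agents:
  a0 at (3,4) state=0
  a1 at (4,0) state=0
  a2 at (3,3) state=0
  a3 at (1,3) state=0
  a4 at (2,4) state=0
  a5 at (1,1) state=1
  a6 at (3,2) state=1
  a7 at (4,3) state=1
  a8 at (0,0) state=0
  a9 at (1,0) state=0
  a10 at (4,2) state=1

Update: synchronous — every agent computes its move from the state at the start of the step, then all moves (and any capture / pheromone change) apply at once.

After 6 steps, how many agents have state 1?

3

t=1: a0@(3,4):0 a1@(4,0):0 a2@(3,3):0 a3@(1,3):0 a4@(2,4):0 a5@(1,1):0 a6@(3,2):1 a7@(4,3):1 a8@(0,0):0 a9@(1,0):0 a10@(4,2):1
t=2: (unchanged — steady state)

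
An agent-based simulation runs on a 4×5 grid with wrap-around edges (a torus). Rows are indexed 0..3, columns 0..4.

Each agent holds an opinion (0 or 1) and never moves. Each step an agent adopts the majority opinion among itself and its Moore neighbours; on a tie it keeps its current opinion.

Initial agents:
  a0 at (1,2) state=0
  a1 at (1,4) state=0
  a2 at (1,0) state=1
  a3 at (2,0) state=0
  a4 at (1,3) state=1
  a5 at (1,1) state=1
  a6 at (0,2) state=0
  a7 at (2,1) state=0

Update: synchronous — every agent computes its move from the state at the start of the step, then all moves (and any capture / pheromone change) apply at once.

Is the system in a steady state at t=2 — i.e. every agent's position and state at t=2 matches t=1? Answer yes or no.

t=1: a0@(1,2):0 a1@(1,4):0 a2@(1,0):0 a3@(2,0):0 a4@(1,3):0 a5@(1,1):0 a6@(0,2):0 a7@(2,1):0
t=2: (unchanged — steady state)

yes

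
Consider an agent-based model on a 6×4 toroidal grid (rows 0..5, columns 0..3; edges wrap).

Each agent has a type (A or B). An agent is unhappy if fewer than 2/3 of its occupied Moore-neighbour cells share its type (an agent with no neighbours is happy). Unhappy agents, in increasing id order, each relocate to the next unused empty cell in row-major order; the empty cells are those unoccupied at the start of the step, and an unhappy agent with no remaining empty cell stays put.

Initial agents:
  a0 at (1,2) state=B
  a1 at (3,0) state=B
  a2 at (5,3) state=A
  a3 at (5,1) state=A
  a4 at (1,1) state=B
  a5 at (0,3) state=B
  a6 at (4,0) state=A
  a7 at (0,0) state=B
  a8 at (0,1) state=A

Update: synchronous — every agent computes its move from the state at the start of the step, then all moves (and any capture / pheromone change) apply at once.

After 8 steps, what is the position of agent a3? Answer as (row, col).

(0, 1)

t=1: a0@(1,2):B a1@(0,2):B a2@(1,0):A a3@(5,1):A a4@(1,1):B a5@(0,3):B a6@(4,0):A a7@(1,3):B a8@(2,0):A
t=2: a0@(1,2):B a1@(0,2):B a2@(0,0):A a3@(0,1):A a4@(2,1):B a5@(0,3):B a6@(4,0):A a7@(2,2):B a8@(2,3):A
t=3: a0@(1,2):B a1@(0,2):B a2@(1,0):A a3@(1,1):A a4@(2,1):B a5@(0,3):B a6@(4,0):A a7@(2,2):B a8@(1,3):A
t=4: a0@(1,2):B a1@(0,0):B a2@(0,1):A a3@(2,0):A a4@(2,3):B a5@(3,0):B a6@(4,0):A a7@(3,1):B a8@(3,2):A
t=5: a0@(0,2):B a1@(0,3):B a2@(1,0):A a3@(1,1):A a4@(1,3):B a5@(2,1):B a6@(2,2):A a7@(3,3):B a8@(4,1):A
t=6: a0@(0,2):B a1@(0,3):B a2@(0,0):A a3@(0,1):A a4@(1,2):B a5@(2,0):B a6@(2,3):A a7@(3,0):B a8@(4,1):A
t=7: a0@(0,2):B a1@(0,3):B a2@(1,0):A a3@(1,1):A a4@(1,3):B a5@(2,1):B a6@(2,2):A a7@(3,1):B a8@(3,2):A
t=8: a0@(0,2):B a1@(0,3):B a2@(0,0):A a3@(0,1):A a4@(1,2):B a5@(2,0):B a6@(2,3):A a7@(3,0):B a8@(3,3):A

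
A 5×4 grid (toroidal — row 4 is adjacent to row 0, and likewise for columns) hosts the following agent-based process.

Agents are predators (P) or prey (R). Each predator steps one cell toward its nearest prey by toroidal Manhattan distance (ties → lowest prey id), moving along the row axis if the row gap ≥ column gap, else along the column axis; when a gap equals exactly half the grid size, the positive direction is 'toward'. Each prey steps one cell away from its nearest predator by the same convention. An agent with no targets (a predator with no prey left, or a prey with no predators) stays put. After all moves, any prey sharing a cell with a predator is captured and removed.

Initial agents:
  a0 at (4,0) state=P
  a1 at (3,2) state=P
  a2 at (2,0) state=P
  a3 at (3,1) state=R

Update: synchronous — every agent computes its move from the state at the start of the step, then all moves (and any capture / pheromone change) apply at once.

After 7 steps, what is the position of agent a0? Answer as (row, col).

(3, 0)

t=1: a0@(3,0):P a1@(3,1):P a2@(3,0):P
t=2: (unchanged — steady state)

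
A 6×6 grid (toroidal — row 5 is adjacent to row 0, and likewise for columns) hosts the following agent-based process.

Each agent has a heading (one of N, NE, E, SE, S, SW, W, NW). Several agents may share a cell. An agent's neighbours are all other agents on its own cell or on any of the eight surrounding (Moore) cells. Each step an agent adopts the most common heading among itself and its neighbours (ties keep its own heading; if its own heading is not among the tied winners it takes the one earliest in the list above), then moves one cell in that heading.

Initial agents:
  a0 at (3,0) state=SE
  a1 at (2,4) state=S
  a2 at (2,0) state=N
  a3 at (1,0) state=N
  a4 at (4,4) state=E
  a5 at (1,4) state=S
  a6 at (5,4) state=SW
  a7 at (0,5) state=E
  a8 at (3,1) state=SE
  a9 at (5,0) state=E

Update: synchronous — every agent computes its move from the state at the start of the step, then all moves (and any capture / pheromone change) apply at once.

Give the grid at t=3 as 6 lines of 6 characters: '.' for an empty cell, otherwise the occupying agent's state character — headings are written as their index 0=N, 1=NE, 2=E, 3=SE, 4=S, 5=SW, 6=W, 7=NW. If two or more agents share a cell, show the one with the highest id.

.22.3.
......
......
......
.2..4.
.2.24.

t=1: a0@(4,1):SE a1@(3,4):S a2@(1,0):N a3@(0,0):N a4@(4,5):E a5@(2,4):S a6@(5,5):E a7@(0,0):E a8@(4,2):SE a9@(5,1):E
t=2: a0@(5,2):SE a1@(4,4):S a2@(0,0):N a3@(0,1):E a4@(4,0):E a5@(3,4):S a6@(5,0):E a7@(0,1):E a8@(5,3):SE a9@(5,2):E
t=3: a0@(5,3):E a1@(5,4):S a2@(0,1):E a3@(0,2):E a4@(4,1):E a5@(4,4):S a6@(5,1):E a7@(0,2):E a8@(0,4):SE a9@(5,3):E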